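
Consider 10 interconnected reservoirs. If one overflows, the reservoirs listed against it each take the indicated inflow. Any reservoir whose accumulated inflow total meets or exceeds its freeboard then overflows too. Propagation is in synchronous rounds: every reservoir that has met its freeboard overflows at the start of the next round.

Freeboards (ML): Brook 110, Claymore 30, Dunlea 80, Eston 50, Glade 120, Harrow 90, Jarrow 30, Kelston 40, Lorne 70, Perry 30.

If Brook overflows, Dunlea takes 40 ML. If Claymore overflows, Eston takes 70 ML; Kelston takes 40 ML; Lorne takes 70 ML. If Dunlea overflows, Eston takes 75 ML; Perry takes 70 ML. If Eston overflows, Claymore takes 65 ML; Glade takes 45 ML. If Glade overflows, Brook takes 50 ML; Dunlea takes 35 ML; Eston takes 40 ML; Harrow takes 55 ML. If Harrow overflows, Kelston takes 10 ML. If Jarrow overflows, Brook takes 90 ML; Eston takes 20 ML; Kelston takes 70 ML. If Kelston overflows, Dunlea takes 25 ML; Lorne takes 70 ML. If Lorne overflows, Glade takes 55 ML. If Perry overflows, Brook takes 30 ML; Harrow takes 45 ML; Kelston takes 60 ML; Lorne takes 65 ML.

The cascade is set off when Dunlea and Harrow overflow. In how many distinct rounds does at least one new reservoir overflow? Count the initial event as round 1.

Round 1 — Dunlea, Harrow overflow (initial).
  Eston: +75 → 75 ≥ 50
  Kelston: +10 → 10 < 40
  Perry: +70 → 70 ≥ 30
Round 2 — Eston, Perry overflow.
  Brook: +30 → 30 < 110
  Claymore: +65 → 65 ≥ 30
  Glade: +45 → 45 < 120
  Kelston: +60 → 70 ≥ 40
  Lorne: +65 → 65 < 70
Round 3 — Claymore, Kelston overflow.
  Lorne: +70+70 → 205 ≥ 70
Round 4 — Lorne overflows.
  Glade: +55 → 100 < 120
No further overflows.

4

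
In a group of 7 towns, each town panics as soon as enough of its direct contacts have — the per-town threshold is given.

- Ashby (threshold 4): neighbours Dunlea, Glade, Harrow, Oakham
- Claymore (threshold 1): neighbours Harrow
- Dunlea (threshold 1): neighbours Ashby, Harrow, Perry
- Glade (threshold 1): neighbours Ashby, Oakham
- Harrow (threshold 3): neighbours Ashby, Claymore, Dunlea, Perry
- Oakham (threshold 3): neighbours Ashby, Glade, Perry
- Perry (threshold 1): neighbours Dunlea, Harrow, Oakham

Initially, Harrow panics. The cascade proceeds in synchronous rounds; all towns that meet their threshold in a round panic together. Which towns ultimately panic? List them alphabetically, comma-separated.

Round 1 — Harrow panics (initial).
Round 2 — checking thresholds:
  Ashby: 1 of 4 neighbours < 4, below threshold.
  Claymore: 1 of 1 neighbours ≥ 1, panics.
  Dunlea: 1 of 3 neighbours ≥ 1, panics.
  Perry: 1 of 3 neighbours ≥ 1, panics.
Round 3 — no new panics; cascade stops.

Claymore, Dunlea, Harrow, Perry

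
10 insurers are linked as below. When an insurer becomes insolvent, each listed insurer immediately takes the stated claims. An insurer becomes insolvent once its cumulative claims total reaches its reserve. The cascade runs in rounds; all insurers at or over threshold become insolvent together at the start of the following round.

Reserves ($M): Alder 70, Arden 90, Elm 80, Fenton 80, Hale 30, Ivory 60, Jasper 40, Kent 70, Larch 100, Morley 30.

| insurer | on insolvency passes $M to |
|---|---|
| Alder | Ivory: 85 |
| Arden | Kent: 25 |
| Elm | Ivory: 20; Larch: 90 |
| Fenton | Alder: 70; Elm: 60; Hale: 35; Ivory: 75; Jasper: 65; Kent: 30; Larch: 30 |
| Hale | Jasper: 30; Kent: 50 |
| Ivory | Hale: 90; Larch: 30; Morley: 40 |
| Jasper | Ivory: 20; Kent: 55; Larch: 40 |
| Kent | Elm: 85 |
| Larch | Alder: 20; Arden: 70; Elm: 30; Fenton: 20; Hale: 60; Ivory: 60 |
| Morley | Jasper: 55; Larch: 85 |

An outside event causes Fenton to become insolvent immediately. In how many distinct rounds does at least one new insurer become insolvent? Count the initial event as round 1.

Round 1 — Fenton becomes insolvent (initial).
  Alder: +70 → 70 ≥ 70
  Elm: +60 → 60 < 80
  Hale: +35 → 35 ≥ 30
  Ivory: +75 → 75 ≥ 60
  Jasper: +65 → 65 ≥ 40
  Kent: +30 → 30 < 70
  Larch: +30 → 30 < 100
Round 2 — Alder, Hale, Ivory, Jasper become insolvent.
  Kent: +50+55 → 135 ≥ 70
  Larch: +30+40 → 100 ≥ 100
  Morley: +40 → 40 ≥ 30
Round 3 — Kent, Larch, Morley become insolvent.
  Arden: +70 → 70 < 90
  Elm: +85+30 → 175 ≥ 80
Round 4 — Elm becomes insolvent.
No further insolvencies.

4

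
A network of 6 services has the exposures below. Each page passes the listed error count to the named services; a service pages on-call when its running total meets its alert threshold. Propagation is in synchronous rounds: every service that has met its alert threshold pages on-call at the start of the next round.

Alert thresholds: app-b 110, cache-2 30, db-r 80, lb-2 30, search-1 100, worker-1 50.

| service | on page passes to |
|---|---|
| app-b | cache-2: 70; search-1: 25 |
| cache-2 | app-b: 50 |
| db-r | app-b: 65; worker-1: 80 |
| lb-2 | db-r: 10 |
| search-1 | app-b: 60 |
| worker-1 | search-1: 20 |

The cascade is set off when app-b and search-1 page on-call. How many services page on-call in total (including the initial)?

Round 1 — app-b, search-1 page on-call (initial).
  cache-2: +70 → 70 ≥ 30
Round 2 — cache-2 pages on-call.
No further pages.

3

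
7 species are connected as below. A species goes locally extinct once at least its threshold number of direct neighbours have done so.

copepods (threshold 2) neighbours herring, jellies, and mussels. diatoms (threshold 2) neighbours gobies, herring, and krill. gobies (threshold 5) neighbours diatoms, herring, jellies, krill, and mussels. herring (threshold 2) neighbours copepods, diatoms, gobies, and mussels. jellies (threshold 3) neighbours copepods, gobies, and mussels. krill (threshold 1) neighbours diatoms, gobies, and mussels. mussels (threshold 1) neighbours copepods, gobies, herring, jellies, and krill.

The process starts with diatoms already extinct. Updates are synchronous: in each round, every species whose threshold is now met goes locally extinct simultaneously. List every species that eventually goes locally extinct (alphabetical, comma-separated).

Round 1 — diatoms goes locally extinct (initial).
Round 2 — checking thresholds:
  gobies: 1 of 5 neighbours < 5, not yet.
  herring: 1 of 4 neighbours < 2, not yet.
  krill: 1 of 3 neighbours ≥ 1, goes locally extinct.
Round 3 — checking thresholds:
  gobies: 2 of 5 neighbours < 5, not yet.
  herring: 1 of 4 neighbours < 2, not yet.
  mussels: 1 of 5 neighbours ≥ 1, goes locally extinct.
Round 4 — checking thresholds:
  copepods: 1 of 3 neighbours < 2, not yet.
  gobies: 3 of 5 neighbours < 5, not yet.
  herring: 2 of 4 neighbours ≥ 2, goes locally extinct.
  jellies: 1 of 3 neighbours < 3, not yet.
Round 5 — checking thresholds:
  copepods: 2 of 3 neighbours ≥ 2, goes locally extinct.
  gobies: 4 of 5 neighbours < 5, not yet.
  jellies: 1 of 3 neighbours < 3, not yet.
Round 6 — no new extinctions; cascade stops.

copepods, diatoms, herring, krill, mussels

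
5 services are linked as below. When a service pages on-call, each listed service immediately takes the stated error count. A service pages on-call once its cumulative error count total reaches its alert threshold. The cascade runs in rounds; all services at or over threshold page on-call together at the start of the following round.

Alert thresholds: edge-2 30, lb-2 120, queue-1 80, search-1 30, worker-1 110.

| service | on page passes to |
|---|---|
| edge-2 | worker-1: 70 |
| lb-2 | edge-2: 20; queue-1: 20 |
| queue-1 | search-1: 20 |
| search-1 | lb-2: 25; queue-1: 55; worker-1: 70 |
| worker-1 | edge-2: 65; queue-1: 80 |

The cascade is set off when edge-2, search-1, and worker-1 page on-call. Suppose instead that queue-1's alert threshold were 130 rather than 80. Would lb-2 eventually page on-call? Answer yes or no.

With queue-1's alert threshold at 130:
Round 1 — edge-2, search-1, worker-1 page on-call (initial).
  lb-2: +25 → 25 < 120
  queue-1: +55+80 → 135 ≥ 130
Round 2 — queue-1 pages on-call.
No further pages.

no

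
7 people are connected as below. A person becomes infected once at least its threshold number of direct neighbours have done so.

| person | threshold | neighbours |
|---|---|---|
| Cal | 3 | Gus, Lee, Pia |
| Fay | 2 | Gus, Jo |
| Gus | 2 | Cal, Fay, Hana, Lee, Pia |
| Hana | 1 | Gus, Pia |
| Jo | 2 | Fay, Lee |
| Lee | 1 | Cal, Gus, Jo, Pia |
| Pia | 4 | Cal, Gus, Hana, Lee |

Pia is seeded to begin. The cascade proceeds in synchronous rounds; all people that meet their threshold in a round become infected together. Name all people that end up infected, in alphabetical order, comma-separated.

Cal, Gus, Hana, Lee, Pia

Round 1 — Pia becomes infected (initial).
Round 2 — checking thresholds:
  Cal: 1 of 3 neighbours < 3, below threshold.
  Gus: 1 of 5 neighbours < 2, below threshold.
  Hana: 1 of 2 neighbours ≥ 1, becomes infected.
  Lee: 1 of 4 neighbours ≥ 1, becomes infected.
Round 3 — checking thresholds:
  Cal: 2 of 3 neighbours < 3, below threshold.
  Gus: 3 of 5 neighbours ≥ 2, becomes infected.
  Jo: 1 of 2 neighbours < 2, below threshold.
Round 4 — checking thresholds:
  Cal: 3 of 3 neighbours ≥ 3, becomes infected.
  Fay: 1 of 2 neighbours < 2, below threshold.
  Jo: 1 of 2 neighbours < 2, below threshold.
Round 5 — no new infections; cascade stops.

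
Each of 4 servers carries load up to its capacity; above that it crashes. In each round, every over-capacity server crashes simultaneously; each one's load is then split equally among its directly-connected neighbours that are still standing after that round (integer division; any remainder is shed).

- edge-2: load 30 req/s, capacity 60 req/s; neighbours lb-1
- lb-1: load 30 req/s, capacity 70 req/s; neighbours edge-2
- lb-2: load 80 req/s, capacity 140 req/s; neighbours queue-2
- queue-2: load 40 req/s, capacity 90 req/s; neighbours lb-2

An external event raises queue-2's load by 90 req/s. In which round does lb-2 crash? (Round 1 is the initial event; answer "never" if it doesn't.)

2

Round 1 — queue-2 at 130 > 90. queue-2 crashes.
  queue-2 sheds 130 req/s to lb-2: 130 each.
    lb-2: 80+130 = 210 > 140
Round 2 — lb-2 crashes.
  lb-2 sheds 210 req/s: no online neighbours, lost.
No further crashes.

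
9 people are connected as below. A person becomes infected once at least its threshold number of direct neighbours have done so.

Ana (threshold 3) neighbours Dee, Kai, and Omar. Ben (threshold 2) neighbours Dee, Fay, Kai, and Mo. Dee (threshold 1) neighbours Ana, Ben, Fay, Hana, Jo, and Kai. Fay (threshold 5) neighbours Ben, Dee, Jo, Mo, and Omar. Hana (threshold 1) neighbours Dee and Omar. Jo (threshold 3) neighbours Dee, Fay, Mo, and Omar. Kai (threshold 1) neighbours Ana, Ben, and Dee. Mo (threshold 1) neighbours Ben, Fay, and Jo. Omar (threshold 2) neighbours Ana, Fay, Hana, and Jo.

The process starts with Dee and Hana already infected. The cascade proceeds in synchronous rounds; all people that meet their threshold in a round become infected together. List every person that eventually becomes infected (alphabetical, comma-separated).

Round 1 — Dee, Hana become infected (initial).
Round 2 — checking thresholds:
  Ana: 1 of 3 neighbours < 3, holds.
  Ben: 1 of 4 neighbours < 2, holds.
  Fay: 1 of 5 neighbours < 5, holds.
  Jo: 1 of 4 neighbours < 3, holds.
  Kai: 1 of 3 neighbours ≥ 1, becomes infected.
  Omar: 1 of 4 neighbours < 2, holds.
Round 3 — checking thresholds:
  Ana: 2 of 3 neighbours < 3, holds.
  Ben: 2 of 4 neighbours ≥ 2, becomes infected.
  Fay: 1 of 5 neighbours < 5, holds.
  Jo: 1 of 4 neighbours < 3, holds.
  Omar: 1 of 4 neighbours < 2, holds.
Round 4 — checking thresholds:
  Ana: 2 of 3 neighbours < 3, holds.
  Fay: 2 of 5 neighbours < 5, holds.
  Jo: 1 of 4 neighbours < 3, holds.
  Mo: 1 of 3 neighbours ≥ 1, becomes infected.
  Omar: 1 of 4 neighbours < 2, holds.
Round 5 — no new infections; cascade stops.

Ben, Dee, Hana, Kai, Mo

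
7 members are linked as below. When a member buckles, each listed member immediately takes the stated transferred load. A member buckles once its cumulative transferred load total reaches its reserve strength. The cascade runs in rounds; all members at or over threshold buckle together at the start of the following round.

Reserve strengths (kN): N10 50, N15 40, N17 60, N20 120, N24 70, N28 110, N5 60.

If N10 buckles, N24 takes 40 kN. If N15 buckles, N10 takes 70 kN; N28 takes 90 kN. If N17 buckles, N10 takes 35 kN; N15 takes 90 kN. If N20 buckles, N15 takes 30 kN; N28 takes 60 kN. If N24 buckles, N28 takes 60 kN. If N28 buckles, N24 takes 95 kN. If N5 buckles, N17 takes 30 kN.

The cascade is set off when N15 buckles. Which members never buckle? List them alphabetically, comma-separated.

Round 1 — N15 buckles (initial).
  N10: +70 → 70 ≥ 50
  N28: +90 → 90 < 110
Round 2 — N10 buckles.
  N24: +40 → 40 < 70
No further bucklings.

N17, N20, N24, N28, N5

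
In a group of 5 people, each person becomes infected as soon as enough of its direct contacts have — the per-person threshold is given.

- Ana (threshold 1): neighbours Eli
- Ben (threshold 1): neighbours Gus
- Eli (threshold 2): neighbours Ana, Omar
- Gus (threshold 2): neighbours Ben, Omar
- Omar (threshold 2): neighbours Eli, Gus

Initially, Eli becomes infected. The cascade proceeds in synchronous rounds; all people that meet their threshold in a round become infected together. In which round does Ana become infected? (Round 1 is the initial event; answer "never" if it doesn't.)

2

Round 1 — Eli becomes infected (initial).
Round 2 — checking thresholds:
  Ana: 1 of 1 neighbours ≥ 1, becomes infected.
  Omar: 1 of 2 neighbours < 2, not yet.
Round 3 — no new infections; cascade stops.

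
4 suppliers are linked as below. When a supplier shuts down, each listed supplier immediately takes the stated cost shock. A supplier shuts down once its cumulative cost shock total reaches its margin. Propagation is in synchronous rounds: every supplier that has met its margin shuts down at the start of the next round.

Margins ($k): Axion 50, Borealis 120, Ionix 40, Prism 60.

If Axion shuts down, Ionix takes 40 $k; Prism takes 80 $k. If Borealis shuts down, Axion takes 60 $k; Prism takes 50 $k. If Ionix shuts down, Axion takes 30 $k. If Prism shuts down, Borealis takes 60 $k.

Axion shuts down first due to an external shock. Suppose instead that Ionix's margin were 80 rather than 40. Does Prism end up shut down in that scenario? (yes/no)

yes

With Ionix's margin at 80:
Round 1 — Axion shuts down (initial).
  Ionix: +40 → 40 < 80
  Prism: +80 → 80 ≥ 60
Round 2 — Prism shuts down.
  Borealis: +60 → 60 < 120
No further shutdowns.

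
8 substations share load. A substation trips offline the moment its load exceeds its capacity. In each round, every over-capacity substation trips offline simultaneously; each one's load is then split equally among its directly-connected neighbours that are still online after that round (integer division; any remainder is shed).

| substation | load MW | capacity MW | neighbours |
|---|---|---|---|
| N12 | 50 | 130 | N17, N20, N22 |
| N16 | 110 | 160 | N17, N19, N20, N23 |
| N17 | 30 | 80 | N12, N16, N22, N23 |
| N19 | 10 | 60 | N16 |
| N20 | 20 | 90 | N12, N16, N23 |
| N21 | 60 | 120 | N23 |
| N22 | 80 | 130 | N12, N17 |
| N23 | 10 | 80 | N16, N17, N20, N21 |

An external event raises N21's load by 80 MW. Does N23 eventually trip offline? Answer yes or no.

yes

Round 1 — N21 at 140 > 120. N21 trips offline.
  N21 sheds 140 MW to N23: 140 each.
    N23: 10+140 = 150 > 80
Round 2 — N23 trips offline.
  N23 sheds 150 MW to N16, N17, N20: 50 each.
    N16: 110+50 = 160 ≤ 160
    N17: 30+50 = 80 ≤ 80
    N20: 20+50 = 70 ≤ 90
No further trips.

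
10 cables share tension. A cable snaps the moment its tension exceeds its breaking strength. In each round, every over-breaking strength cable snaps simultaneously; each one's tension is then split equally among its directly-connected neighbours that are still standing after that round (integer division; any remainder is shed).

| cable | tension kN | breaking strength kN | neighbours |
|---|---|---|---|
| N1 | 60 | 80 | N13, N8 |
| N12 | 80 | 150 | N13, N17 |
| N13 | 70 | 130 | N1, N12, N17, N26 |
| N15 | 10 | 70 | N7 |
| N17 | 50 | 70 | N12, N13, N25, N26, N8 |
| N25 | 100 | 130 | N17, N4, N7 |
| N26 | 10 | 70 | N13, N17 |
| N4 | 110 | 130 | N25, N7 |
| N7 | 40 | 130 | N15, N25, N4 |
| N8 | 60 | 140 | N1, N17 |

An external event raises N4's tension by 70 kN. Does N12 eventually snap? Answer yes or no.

no

Round 1 — N4 at 180 > 130. N4 snaps.
  N4 sheds 180 kN to N25, N7: 90 each.
    N25: 100+90 = 190 > 130
    N7: 40+90 = 130 ≤ 130
Round 2 — N25 snaps.
  N25 sheds 190 kN to N17, N7: 95 each.
    N17: 50+95 = 145 > 70
    N7: 130+95 = 225 > 130
Round 3 — N17, N7 snap.
  N17 sheds 145 kN to N12, N13, N26, N8: 36 each (1 lost).
    N12: 80+36 = 116 ≤ 150
    N13: 70+36 = 106 ≤ 130
    N26: 10+36 = 46 ≤ 70
    N8: 60+36 = 96 ≤ 140
  N7 sheds 225 kN to N15: 225 each.
    N15: 10+225 = 235 > 70
Round 4 — N15 snaps.
  N15 sheds 235 kN: no online neighbours, lost.
No further breaks.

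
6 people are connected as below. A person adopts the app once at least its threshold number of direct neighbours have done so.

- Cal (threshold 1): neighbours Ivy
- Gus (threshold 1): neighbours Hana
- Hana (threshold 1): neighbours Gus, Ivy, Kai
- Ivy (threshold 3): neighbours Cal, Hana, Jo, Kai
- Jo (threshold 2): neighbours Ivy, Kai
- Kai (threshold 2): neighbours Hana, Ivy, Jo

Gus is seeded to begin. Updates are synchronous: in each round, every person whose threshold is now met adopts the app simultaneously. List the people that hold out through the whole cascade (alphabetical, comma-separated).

Cal, Ivy, Jo, Kai

Round 1 — Gus adopts the app (initial).
Round 2 — checking thresholds:
  Hana: 1 of 3 neighbours ≥ 1, adopts the app.
Round 3 — no new adoptions; cascade stops.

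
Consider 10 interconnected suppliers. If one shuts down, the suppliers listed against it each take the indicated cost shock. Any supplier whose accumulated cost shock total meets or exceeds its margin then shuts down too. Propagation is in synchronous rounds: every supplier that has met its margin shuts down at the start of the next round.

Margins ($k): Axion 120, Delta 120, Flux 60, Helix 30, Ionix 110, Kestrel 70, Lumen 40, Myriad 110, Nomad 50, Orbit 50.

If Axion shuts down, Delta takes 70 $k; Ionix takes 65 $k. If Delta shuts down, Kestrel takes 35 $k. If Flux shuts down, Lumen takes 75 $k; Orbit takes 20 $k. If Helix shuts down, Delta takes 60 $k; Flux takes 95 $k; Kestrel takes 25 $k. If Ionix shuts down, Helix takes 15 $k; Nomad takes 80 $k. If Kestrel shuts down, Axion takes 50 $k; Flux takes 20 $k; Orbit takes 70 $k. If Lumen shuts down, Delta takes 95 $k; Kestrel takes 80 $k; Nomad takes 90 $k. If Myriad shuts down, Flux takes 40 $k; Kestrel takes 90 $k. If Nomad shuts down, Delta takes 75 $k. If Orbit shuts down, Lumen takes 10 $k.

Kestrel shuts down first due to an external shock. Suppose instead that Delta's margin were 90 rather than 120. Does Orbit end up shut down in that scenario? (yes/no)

With Delta's margin at 90:
Round 1 — Kestrel shuts down (initial).
  Axion: +50 → 50 < 120
  Flux: +20 → 20 < 60
  Orbit: +70 → 70 ≥ 50
Round 2 — Orbit shuts down.
  Lumen: +10 → 10 < 40
No further shutdowns.

yes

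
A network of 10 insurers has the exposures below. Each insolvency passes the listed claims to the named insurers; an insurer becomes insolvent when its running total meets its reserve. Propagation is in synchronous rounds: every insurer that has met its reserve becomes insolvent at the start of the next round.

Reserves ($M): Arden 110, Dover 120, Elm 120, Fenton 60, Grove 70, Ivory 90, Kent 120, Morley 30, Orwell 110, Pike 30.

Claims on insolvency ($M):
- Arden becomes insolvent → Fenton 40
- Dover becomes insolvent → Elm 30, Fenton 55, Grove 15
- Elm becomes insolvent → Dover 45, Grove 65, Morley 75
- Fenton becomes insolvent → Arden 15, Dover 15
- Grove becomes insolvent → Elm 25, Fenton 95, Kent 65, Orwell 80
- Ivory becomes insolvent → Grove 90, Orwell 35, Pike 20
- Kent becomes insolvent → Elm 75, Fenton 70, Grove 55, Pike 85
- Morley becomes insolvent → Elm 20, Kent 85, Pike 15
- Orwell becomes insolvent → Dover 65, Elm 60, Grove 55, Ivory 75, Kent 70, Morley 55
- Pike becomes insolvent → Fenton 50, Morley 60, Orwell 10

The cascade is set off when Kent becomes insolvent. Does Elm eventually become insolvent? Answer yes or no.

Round 1 — Kent becomes insolvent (initial).
  Elm: +75 → 75 < 120
  Fenton: +70 → 70 ≥ 60
  Grove: +55 → 55 < 70
  Pike: +85 → 85 ≥ 30
Round 2 — Fenton, Pike become insolvent.
  Arden: +15 → 15 < 110
  Dover: +15 → 15 < 120
  Morley: +60 → 60 ≥ 30
  Orwell: +10 → 10 < 110
Round 3 — Morley becomes insolvent.
  Elm: +20 → 95 < 120
No further insolvencies.

no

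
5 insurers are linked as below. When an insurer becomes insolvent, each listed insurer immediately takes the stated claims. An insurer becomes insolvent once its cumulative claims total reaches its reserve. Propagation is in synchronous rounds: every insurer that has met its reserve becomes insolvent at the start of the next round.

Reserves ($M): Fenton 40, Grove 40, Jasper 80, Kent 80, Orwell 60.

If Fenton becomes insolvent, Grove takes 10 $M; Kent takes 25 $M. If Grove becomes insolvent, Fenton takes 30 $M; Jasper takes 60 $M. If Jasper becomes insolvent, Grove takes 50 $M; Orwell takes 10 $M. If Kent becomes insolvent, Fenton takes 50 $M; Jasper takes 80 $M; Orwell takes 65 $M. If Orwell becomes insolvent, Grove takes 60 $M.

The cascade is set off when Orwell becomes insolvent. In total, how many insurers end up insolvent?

2

Round 1 — Orwell becomes insolvent (initial).
  Grove: +60 → 60 ≥ 40
Round 2 — Grove becomes insolvent.
  Fenton: +30 → 30 < 40
  Jasper: +60 → 60 < 80
No further insolvencies.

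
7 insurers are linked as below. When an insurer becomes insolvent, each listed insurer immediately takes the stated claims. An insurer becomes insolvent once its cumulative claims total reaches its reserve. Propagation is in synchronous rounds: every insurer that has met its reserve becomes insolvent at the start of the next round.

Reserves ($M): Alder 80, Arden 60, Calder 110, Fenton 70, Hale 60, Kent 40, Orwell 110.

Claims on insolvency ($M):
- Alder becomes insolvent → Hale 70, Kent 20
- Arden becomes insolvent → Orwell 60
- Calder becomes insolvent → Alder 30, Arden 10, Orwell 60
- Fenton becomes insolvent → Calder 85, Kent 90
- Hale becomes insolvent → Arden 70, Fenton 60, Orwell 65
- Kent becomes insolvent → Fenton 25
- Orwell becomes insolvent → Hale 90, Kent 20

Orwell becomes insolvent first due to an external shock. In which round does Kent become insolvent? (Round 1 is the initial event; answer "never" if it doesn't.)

never

Round 1 — Orwell becomes insolvent (initial).
  Hale: +90 → 90 ≥ 60
  Kent: +20 → 20 < 40
Round 2 — Hale becomes insolvent.
  Arden: +70 → 70 ≥ 60
  Fenton: +60 → 60 < 70
Round 3 — Arden becomes insolvent.
No further insolvencies.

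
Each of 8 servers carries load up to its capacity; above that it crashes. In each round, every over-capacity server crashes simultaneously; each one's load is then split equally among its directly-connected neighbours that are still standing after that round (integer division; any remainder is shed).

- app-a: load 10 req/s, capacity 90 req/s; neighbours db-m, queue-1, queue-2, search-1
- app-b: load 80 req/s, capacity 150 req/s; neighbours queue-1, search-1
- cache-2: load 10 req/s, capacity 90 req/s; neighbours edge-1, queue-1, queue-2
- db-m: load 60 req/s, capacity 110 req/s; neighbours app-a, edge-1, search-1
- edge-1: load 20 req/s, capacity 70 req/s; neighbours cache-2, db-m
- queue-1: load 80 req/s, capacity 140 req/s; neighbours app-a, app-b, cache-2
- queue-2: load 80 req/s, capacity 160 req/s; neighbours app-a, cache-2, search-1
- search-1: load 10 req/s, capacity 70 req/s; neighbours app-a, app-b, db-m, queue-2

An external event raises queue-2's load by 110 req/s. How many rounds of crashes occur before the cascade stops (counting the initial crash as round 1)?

8

Round 1 — queue-2 at 190 > 160. queue-2 crashes.
  queue-2 sheds 190 req/s to app-a, cache-2, search-1: 63 each (1 lost).
    app-a: 10+63 = 73 ≤ 90
    cache-2: 10+63 = 73 ≤ 90
    search-1: 10+63 = 73 > 70
Round 2 — search-1 crashes.
  search-1 sheds 73 req/s to app-a, app-b, db-m: 24 each (1 lost).
    app-a: 73+24 = 97 > 90
    app-b: 80+24 = 104 ≤ 150
    db-m: 60+24 = 84 ≤ 110
Round 3 — app-a crashes.
  app-a sheds 97 req/s to db-m, queue-1: 48 each (1 lost).
    db-m: 84+48 = 132 > 110
    queue-1: 80+48 = 128 ≤ 140
Round 4 — db-m crashes.
  db-m sheds 132 req/s to edge-1: 132 each.
    edge-1: 20+132 = 152 > 70
Round 5 — edge-1 crashes.
  edge-1 sheds 152 req/s to cache-2: 152 each.
    cache-2: 73+152 = 225 > 90
Round 6 — cache-2 crashes.
  cache-2 sheds 225 req/s to queue-1: 225 each.
    queue-1: 128+225 = 353 > 140
Round 7 — queue-1 crashes.
  queue-1 sheds 353 req/s to app-b: 353 each.
    app-b: 104+353 = 457 > 150
Round 8 — app-b crashes.
  app-b sheds 457 req/s: no online neighbours, lost.
No further crashes.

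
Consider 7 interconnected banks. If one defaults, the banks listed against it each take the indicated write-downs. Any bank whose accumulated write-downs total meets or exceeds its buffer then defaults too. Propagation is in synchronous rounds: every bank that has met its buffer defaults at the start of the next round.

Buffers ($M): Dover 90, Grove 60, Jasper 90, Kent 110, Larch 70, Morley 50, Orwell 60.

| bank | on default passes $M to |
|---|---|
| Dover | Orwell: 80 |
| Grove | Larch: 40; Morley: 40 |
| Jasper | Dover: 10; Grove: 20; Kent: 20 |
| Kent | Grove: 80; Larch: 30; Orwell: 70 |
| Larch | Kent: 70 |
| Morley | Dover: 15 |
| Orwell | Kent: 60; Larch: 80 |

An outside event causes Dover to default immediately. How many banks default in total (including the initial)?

Round 1 — Dover defaults (initial).
  Orwell: +80 → 80 ≥ 60
Round 2 — Orwell defaults.
  Kent: +60 → 60 < 110
  Larch: +80 → 80 ≥ 70
Round 3 — Larch defaults.
  Kent: +70 → 130 ≥ 110
Round 4 — Kent defaults.
  Grove: +80 → 80 ≥ 60
Round 5 — Grove defaults.
  Morley: +40 → 40 < 50
No further defaults.

5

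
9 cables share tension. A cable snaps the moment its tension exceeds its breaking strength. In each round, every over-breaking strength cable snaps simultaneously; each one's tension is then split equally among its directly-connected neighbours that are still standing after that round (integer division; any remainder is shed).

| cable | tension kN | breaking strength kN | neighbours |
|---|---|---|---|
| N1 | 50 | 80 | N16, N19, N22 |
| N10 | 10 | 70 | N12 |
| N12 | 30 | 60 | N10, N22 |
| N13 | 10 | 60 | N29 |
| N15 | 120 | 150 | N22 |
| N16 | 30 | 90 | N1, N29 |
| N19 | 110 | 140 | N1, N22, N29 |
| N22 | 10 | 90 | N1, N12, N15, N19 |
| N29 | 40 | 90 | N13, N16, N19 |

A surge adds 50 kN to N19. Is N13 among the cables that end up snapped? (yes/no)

no

Round 1 — N19 at 160 > 140. N19 snaps.
  N19 sheds 160 kN to N1, N22, N29: 53 each (1 lost).
    N1: 50+53 = 103 > 80
    N22: 10+53 = 63 ≤ 90
    N29: 40+53 = 93 > 90
Round 2 — N1, N29 snap.
  N1 sheds 103 kN to N16, N22: 51 each (1 lost).
    N16: 30+51 = 81 ≤ 90
    N22: 63+51 = 114 > 90
  N29 sheds 93 kN to N13, N16: 46 each (1 lost).
    N13: 10+46 = 56 ≤ 60
    N16: 81+46 = 127 > 90
Round 3 — N16, N22 snap.
  N16 sheds 127 kN: no online neighbours, lost.
  N22 sheds 114 kN to N12, N15: 57 each.
    N12: 30+57 = 87 > 60
    N15: 120+57 = 177 > 150
Round 4 — N12, N15 snap.
  N12 sheds 87 kN to N10: 87 each.
    N10: 10+87 = 97 > 70
  N15 sheds 177 kN: no online neighbours, lost.
Round 5 — N10 snaps.
  N10 sheds 97 kN: no online neighbours, lost.
No further breaks.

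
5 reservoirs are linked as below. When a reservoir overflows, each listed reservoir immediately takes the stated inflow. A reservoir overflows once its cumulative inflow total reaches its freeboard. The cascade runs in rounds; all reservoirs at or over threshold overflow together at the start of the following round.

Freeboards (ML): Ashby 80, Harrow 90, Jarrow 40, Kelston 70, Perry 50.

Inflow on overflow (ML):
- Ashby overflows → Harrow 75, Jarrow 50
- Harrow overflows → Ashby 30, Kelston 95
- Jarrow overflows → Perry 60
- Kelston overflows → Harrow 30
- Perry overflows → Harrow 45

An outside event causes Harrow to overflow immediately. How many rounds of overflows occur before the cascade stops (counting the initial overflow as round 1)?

Round 1 — Harrow overflows (initial).
  Ashby: +30 → 30 < 80
  Kelston: +95 → 95 ≥ 70
Round 2 — Kelston overflows.
No further overflows.

2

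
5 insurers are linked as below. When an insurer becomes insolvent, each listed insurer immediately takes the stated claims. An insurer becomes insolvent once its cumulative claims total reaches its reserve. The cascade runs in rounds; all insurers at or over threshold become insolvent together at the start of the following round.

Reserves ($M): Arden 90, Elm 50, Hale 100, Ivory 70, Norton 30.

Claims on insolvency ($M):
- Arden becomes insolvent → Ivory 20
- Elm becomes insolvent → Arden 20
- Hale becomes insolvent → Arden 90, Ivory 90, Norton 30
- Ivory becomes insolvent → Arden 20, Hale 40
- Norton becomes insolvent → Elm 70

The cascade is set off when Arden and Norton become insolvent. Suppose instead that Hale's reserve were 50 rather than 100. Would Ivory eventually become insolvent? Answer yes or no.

no

With Hale's reserve at 50:
Round 1 — Arden, Norton become insolvent (initial).
  Elm: +70 → 70 ≥ 50
  Ivory: +20 → 20 < 70
Round 2 — Elm becomes insolvent.
No further insolvencies.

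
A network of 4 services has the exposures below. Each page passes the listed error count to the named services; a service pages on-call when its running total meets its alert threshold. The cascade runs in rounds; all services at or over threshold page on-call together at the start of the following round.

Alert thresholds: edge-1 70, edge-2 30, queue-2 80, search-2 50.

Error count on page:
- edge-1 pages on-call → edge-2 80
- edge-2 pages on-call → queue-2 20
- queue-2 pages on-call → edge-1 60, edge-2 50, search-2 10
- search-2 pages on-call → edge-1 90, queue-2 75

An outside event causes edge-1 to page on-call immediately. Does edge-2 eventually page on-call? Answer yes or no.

Round 1 — edge-1 pages on-call (initial).
  edge-2: +80 → 80 ≥ 30
Round 2 — edge-2 pages on-call.
  queue-2: +20 → 20 < 80
No further pages.

yes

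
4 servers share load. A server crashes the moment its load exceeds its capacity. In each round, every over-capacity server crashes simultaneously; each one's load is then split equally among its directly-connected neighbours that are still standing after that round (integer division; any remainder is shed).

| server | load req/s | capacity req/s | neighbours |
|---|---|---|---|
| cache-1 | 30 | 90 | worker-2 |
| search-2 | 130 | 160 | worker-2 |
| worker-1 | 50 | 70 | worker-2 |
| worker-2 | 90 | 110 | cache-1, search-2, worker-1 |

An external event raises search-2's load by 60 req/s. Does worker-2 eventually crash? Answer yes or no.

Round 1 — search-2 at 190 > 160. search-2 crashes.
  search-2 sheds 190 req/s to worker-2: 190 each.
    worker-2: 90+190 = 280 > 110
Round 2 — worker-2 crashes.
  worker-2 sheds 280 req/s to cache-1, worker-1: 140 each.
    cache-1: 30+140 = 170 > 90
    worker-1: 50+140 = 190 > 70
Round 3 — cache-1, worker-1 crash.
  cache-1 sheds 170 req/s: no online neighbours, lost.
  worker-1 sheds 190 req/s: no online neighbours, lost.
No further crashes.

yes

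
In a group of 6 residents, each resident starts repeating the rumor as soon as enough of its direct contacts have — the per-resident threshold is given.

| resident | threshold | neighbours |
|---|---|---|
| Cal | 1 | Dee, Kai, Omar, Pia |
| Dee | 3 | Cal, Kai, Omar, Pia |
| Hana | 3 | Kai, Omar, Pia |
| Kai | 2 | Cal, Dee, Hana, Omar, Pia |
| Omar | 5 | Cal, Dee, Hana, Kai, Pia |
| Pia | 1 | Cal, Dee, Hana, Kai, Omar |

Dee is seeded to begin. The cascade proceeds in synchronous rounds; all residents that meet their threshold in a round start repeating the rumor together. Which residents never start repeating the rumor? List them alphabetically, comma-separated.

Round 1 — Dee starts repeating the rumor (initial).
Round 2 — checking thresholds:
  Cal: 1 of 4 neighbours ≥ 1, starts repeating the rumor.
  Kai: 1 of 5 neighbours < 2, holds.
  Omar: 1 of 5 neighbours < 5, holds.
  Pia: 1 of 5 neighbours ≥ 1, starts repeating the rumor.
Round 3 — checking thresholds:
  Hana: 1 of 3 neighbours < 3, holds.
  Kai: 3 of 5 neighbours ≥ 2, starts repeating the rumor.
  Omar: 3 of 5 neighbours < 5, holds.
Round 4 — no new spreads; cascade stops.

Hana, Omar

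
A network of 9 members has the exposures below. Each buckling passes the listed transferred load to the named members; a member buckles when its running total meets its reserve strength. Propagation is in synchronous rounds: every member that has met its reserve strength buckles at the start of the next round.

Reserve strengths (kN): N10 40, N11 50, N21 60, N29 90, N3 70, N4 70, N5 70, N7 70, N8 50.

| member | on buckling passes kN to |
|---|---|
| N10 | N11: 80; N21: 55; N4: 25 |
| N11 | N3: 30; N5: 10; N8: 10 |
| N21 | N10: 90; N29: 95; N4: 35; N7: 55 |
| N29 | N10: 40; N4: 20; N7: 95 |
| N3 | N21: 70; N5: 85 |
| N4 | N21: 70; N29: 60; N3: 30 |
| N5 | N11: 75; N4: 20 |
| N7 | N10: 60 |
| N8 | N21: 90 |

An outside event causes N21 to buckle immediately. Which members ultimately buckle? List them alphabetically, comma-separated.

Round 1 — N21 buckles (initial).
  N10: +90 → 90 ≥ 40
  N29: +95 → 95 ≥ 90
  N4: +35 → 35 < 70
  N7: +55 → 55 < 70
Round 2 — N10, N29 buckle.
  N11: +80 → 80 ≥ 50
  N4: +25+20 → 80 ≥ 70
  N7: +95 → 150 ≥ 70
Round 3 — N11, N4, N7 buckle.
  N3: +30+30 → 60 < 70
  N5: +10 → 10 < 70
  N8: +10 → 10 < 50
No further bucklings.

N10, N11, N21, N29, N4, N7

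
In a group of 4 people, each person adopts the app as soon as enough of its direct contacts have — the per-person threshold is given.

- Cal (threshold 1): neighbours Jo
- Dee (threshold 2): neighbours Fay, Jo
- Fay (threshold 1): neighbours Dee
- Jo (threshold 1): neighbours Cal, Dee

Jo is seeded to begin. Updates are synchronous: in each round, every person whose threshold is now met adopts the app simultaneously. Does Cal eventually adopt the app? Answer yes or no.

Round 1 — Jo adopts the app (initial).
Round 2 — checking thresholds:
  Cal: 1 of 1 neighbours ≥ 1, adopts the app.
  Dee: 1 of 2 neighbours < 2, below threshold.
Round 3 — no new adoptions; cascade stops.

yes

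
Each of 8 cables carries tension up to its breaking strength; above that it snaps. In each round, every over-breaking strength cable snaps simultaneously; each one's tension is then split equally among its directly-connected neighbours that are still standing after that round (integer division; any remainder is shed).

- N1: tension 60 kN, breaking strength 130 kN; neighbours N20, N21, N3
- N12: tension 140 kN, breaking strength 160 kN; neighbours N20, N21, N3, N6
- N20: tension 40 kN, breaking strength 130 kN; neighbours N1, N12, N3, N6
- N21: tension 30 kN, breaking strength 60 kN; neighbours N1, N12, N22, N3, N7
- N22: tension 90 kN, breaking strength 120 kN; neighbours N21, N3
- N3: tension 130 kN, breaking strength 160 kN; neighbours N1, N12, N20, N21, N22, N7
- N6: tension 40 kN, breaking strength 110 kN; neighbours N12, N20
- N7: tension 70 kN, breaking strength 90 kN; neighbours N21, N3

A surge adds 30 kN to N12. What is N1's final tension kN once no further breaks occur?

127

Round 1 — N12 at 170 > 160. N12 snaps.
  N12 sheds 170 kN to N20, N21, N3, N6: 42 each (2 lost).
    N20: 40+42 = 82 ≤ 130
    N21: 30+42 = 72 > 60
    N3: 130+42 = 172 > 160
    N6: 40+42 = 82 ≤ 110
Round 2 — N21, N3 snap.
  N21 sheds 72 kN to N1, N22, N7: 24 each.
    N1: 60+24 = 84 ≤ 130
    N22: 90+24 = 114 ≤ 120
    N7: 70+24 = 94 > 90
  N3 sheds 172 kN to N1, N20, N22, N7: 43 each.
    N1: 84+43 = 127 ≤ 130
    N20: 82+43 = 125 ≤ 130
    N22: 114+43 = 157 > 120
    N7: 94+43 = 137 > 90
Round 3 — N22, N7 snap.
  N22 sheds 157 kN: no online neighbours, lost.
  N7 sheds 137 kN: no online neighbours, lost.
No further breaks.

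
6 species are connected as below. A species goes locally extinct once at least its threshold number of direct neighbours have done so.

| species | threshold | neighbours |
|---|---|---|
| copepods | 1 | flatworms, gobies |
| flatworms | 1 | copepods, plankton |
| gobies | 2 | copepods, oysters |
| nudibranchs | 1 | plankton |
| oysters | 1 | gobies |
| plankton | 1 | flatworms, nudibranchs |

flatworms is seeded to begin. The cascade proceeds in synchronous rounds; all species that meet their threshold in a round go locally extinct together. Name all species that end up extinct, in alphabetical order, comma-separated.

Round 1 — flatworms goes locally extinct (initial).
Round 2 — checking thresholds:
  copepods: 1 of 2 neighbours ≥ 1, goes locally extinct.
  plankton: 1 of 2 neighbours ≥ 1, goes locally extinct.
Round 3 — checking thresholds:
  gobies: 1 of 2 neighbours < 2, holds.
  nudibranchs: 1 of 1 neighbours ≥ 1, goes locally extinct.
Round 4 — no new extinctions; cascade stops.

copepods, flatworms, nudibranchs, plankton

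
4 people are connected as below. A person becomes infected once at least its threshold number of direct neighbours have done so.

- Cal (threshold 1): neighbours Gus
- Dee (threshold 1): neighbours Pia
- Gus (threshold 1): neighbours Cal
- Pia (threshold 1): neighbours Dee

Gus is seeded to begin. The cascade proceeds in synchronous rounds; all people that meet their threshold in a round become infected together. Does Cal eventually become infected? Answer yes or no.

Round 1 — Gus becomes infected (initial).
Round 2 — checking thresholds:
  Cal: 1 of 1 neighbours ≥ 1, becomes infected.
Round 3 — no new infections; cascade stops.

yes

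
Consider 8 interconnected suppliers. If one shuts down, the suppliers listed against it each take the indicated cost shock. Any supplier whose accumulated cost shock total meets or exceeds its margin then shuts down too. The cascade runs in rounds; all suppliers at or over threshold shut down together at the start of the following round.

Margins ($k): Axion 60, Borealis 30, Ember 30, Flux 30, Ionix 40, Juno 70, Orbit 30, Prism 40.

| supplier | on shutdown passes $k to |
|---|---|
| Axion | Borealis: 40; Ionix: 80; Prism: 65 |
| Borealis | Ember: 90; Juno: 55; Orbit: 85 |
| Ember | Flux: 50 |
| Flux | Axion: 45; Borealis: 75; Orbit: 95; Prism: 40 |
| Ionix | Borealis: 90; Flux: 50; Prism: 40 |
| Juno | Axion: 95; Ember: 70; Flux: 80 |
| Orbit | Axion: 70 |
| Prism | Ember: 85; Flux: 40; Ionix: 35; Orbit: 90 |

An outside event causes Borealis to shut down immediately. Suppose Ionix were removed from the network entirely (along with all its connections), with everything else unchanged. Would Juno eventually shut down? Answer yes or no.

no

With Ionix removed:
Round 1 — Borealis shuts down (initial).
  Ember: +90 → 90 ≥ 30
  Juno: +55 → 55 < 70
  Orbit: +85 → 85 ≥ 30
Round 2 — Ember, Orbit shut down.
  Axion: +70 → 70 ≥ 60
  Flux: +50 → 50 ≥ 30
Round 3 — Axion, Flux shut down.
  Prism: +65+40 → 105 ≥ 40
Round 4 — Prism shuts down.
No further shutdowns.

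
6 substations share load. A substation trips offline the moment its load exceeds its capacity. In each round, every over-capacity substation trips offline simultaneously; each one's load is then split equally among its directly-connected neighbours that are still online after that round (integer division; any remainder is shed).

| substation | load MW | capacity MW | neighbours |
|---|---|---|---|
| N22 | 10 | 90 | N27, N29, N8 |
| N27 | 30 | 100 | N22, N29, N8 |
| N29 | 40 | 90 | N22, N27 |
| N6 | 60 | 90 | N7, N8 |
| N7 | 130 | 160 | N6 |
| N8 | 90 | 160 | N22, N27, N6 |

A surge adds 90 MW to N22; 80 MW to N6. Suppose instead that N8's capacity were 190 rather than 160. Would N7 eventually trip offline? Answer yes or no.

With N8's capacity at 190:
Round 1 — N22 at 100 > 90; N6 at 140 > 90. N22, N6 trip offline.
  N22 sheds 100 MW to N27, N29, N8: 33 each (1 lost).
    N27: 30+33 = 63 ≤ 100
    N29: 40+33 = 73 ≤ 90
    N8: 90+33 = 123 ≤ 190
  N6 sheds 140 MW to N7, N8: 70 each.
    N7: 130+70 = 200 > 160
    N8: 123+70 = 193 > 190
Round 2 — N7, N8 trip offline.
  N7 sheds 200 MW: no online neighbours, lost.
  N8 sheds 193 MW to N27: 193 each.
    N27: 63+193 = 256 > 100
Round 3 — N27 trips offline.
  N27 sheds 256 MW to N29: 256 each.
    N29: 73+256 = 329 > 90
Round 4 — N29 trips offline.
  N29 sheds 329 MW: no online neighbours, lost.
No further trips.

yes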